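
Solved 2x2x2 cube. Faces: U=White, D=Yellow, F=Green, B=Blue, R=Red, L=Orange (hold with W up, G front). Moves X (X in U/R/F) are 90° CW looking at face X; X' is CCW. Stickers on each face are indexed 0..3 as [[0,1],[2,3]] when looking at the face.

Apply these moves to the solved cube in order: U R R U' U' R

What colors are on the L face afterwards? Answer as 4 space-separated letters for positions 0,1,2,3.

Answer: R R O O

Derivation:
After move 1 (U): U=WWWW F=RRGG R=BBRR B=OOBB L=GGOO
After move 2 (R): R=RBRB U=WRWG F=RYGY D=YBYO B=WOWB
After move 3 (R): R=RRBB U=WYWY F=RBGO D=YWYW B=GORB
After move 4 (U'): U=YYWW F=GGGO R=RBBB B=RRRB L=GOOO
After move 5 (U'): U=YWYW F=GOGO R=GGBB B=RBRB L=RROO
After move 6 (R): R=BGBG U=YOYO F=GWGW D=YRYR B=WBWB
Query: L face = RROO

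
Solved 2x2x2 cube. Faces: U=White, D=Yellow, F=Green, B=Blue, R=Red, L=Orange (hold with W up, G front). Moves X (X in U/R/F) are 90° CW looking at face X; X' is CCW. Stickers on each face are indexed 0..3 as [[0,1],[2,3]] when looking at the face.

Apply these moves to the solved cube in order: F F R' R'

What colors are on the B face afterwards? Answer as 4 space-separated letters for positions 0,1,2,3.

After move 1 (F): F=GGGG U=WWOO R=WRWR D=RRYY L=OYOY
After move 2 (F): F=GGGG U=WWYY R=OROR D=WWYY L=OROR
After move 3 (R'): R=RROO U=WBYB F=GWGY D=WGYG B=YBWB
After move 4 (R'): R=RORO U=WWYY F=GBGB D=WWYY B=GBGB
Query: B face = GBGB

Answer: G B G B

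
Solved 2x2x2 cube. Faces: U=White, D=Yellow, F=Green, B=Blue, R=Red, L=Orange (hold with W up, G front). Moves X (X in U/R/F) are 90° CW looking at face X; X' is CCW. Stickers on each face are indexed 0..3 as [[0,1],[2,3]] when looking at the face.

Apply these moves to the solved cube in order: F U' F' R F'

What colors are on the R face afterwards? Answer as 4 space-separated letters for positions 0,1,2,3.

After move 1 (F): F=GGGG U=WWOO R=WRWR D=RRYY L=OYOY
After move 2 (U'): U=WOWO F=OYGG R=GGWR B=WRBB L=BBOY
After move 3 (F'): F=YGOG U=WOGW R=RGRR D=BYYY L=BOOW
After move 4 (R): R=RRRG U=WGGG F=YYOY D=BBYW B=WROB
After move 5 (F'): F=YYYO U=WGRR R=BRBG D=OWYW L=BGOG
Query: R face = BRBG

Answer: B R B G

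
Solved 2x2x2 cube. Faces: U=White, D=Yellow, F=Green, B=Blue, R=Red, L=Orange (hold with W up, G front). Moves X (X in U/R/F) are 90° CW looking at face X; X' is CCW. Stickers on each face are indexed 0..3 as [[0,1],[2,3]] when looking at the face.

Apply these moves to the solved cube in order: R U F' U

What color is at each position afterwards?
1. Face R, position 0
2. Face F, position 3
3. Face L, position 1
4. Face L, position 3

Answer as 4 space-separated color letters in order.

Answer: O G Y G

Derivation:
After move 1 (R): R=RRRR U=WGWG F=GYGY D=YBYB B=WBWB
After move 2 (U): U=WWGG F=RRGY R=WBRR B=OOWB L=GYOO
After move 3 (F'): F=RYRG U=WWWR R=BBYR D=YOYB L=GGOG
After move 4 (U): U=WWRW F=BBRG R=OOYR B=GGWB L=RYOG
Query 1: R[0] = O
Query 2: F[3] = G
Query 3: L[1] = Y
Query 4: L[3] = G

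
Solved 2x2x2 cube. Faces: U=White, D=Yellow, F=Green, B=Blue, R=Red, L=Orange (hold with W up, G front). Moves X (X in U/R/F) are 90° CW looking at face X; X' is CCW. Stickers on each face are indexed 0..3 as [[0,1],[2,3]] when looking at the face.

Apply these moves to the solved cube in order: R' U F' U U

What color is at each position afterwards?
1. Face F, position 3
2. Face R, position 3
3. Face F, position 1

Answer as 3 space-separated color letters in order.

Answer: G R O

Derivation:
After move 1 (R'): R=RRRR U=WBWB F=GWGW D=YGYG B=YBYB
After move 2 (U): U=WWBB F=RRGW R=YBRR B=OOYB L=GWOO
After move 3 (F'): F=RWRG U=WWYR R=GBYR D=WOYG L=GBOB
After move 4 (U): U=YWRW F=GBRG R=OOYR B=GBYB L=RWOB
After move 5 (U): U=RYWW F=OORG R=GBYR B=RWYB L=GBOB
Query 1: F[3] = G
Query 2: R[3] = R
Query 3: F[1] = O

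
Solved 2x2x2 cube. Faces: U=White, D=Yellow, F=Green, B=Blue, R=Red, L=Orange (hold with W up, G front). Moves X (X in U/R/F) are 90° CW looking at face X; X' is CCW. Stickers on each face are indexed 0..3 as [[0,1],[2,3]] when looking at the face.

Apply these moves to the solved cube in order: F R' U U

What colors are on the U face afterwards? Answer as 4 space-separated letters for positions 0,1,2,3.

After move 1 (F): F=GGGG U=WWOO R=WRWR D=RRYY L=OYOY
After move 2 (R'): R=RRWW U=WBOB F=GWGO D=RGYG B=YBRB
After move 3 (U): U=OWBB F=RRGO R=YBWW B=OYRB L=GWOY
After move 4 (U): U=BOBW F=YBGO R=OYWW B=GWRB L=RROY
Query: U face = BOBW

Answer: B O B W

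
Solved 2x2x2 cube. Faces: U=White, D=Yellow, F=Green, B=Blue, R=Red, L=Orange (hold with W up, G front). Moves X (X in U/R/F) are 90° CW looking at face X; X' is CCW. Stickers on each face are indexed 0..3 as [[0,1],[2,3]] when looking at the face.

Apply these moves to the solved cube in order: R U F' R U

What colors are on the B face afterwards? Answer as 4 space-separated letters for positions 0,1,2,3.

Answer: G G W B

Derivation:
After move 1 (R): R=RRRR U=WGWG F=GYGY D=YBYB B=WBWB
After move 2 (U): U=WWGG F=RRGY R=WBRR B=OOWB L=GYOO
After move 3 (F'): F=RYRG U=WWWR R=BBYR D=YOYB L=GGOG
After move 4 (R): R=YBRB U=WYWG F=RORB D=YWYO B=ROWB
After move 5 (U): U=WWGY F=YBRB R=RORB B=GGWB L=ROOG
Query: B face = GGWB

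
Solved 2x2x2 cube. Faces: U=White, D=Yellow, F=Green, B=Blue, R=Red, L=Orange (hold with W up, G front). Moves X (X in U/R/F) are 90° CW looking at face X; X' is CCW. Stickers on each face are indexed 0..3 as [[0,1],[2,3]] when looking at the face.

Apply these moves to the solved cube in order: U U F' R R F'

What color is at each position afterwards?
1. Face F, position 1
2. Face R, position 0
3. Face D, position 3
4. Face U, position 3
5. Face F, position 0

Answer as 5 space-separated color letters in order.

After move 1 (U): U=WWWW F=RRGG R=BBRR B=OOBB L=GGOO
After move 2 (U): U=WWWW F=BBGG R=OORR B=GGBB L=RROO
After move 3 (F'): F=BGBG U=WWOR R=YOYR D=ROYY L=RWOW
After move 4 (R): R=YYRO U=WGOG F=BOBY D=RBYG B=RGWB
After move 5 (R): R=RYOY U=WOOY F=BBBG D=RWYR B=GGGB
After move 6 (F'): F=BGBB U=WORO R=WYRY D=WWYR L=RYOO
Query 1: F[1] = G
Query 2: R[0] = W
Query 3: D[3] = R
Query 4: U[3] = O
Query 5: F[0] = B

Answer: G W R O B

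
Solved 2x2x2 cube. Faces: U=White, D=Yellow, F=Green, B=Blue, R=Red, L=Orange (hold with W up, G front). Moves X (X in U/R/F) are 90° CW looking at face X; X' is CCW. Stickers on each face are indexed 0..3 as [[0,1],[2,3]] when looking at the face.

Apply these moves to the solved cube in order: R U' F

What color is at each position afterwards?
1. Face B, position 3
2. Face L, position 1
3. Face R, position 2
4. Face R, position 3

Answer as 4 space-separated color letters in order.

After move 1 (R): R=RRRR U=WGWG F=GYGY D=YBYB B=WBWB
After move 2 (U'): U=GGWW F=OOGY R=GYRR B=RRWB L=WBOO
After move 3 (F): F=GOYO U=GGOB R=WYWR D=RGYB L=WYOB
Query 1: B[3] = B
Query 2: L[1] = Y
Query 3: R[2] = W
Query 4: R[3] = R

Answer: B Y W R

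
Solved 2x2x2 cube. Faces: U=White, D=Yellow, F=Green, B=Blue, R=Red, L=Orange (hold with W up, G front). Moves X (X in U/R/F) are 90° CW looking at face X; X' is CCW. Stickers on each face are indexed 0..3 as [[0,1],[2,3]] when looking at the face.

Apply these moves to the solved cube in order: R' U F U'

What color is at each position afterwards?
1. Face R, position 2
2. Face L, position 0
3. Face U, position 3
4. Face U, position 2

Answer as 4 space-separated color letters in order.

Answer: B O O W

Derivation:
After move 1 (R'): R=RRRR U=WBWB F=GWGW D=YGYG B=YBYB
After move 2 (U): U=WWBB F=RRGW R=YBRR B=OOYB L=GWOO
After move 3 (F): F=GRWR U=WWOW R=BBBR D=RYYG L=GYOG
After move 4 (U'): U=WWWO F=GYWR R=GRBR B=BBYB L=OOOG
Query 1: R[2] = B
Query 2: L[0] = O
Query 3: U[3] = O
Query 4: U[2] = W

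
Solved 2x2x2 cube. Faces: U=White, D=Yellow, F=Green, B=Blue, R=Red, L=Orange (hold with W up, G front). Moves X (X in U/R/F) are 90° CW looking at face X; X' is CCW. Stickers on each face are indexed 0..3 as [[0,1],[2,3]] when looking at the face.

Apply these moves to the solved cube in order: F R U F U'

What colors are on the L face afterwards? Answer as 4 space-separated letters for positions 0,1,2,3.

Answer: O Y O B

Derivation:
After move 1 (F): F=GGGG U=WWOO R=WRWR D=RRYY L=OYOY
After move 2 (R): R=WWRR U=WGOG F=GRGY D=RBYB B=OBWB
After move 3 (U): U=OWGG F=WWGY R=OBRR B=OYWB L=GROY
After move 4 (F): F=GWYW U=OWYR R=GBGR D=ROYB L=GROB
After move 5 (U'): U=WROY F=GRYW R=GWGR B=GBWB L=OYOB
Query: L face = OYOB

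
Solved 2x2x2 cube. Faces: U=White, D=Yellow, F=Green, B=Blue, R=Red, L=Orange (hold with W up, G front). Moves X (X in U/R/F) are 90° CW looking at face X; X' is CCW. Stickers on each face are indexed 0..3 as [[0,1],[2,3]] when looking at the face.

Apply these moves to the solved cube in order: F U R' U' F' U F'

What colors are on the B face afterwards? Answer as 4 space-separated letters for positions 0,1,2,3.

Answer: Y O R B

Derivation:
After move 1 (F): F=GGGG U=WWOO R=WRWR D=RRYY L=OYOY
After move 2 (U): U=OWOW F=WRGG R=BBWR B=OYBB L=GGOY
After move 3 (R'): R=BRBW U=OBOO F=WWGW D=RRYG B=YYRB
After move 4 (U'): U=BOOO F=GGGW R=WWBW B=BRRB L=YYOY
After move 5 (F'): F=GWGG U=BOWB R=RWRW D=YYYG L=YOOO
After move 6 (U): U=WBBO F=RWGG R=BRRW B=YORB L=GWOO
After move 7 (F'): F=WGRG U=WBBR R=YRYW D=WOYG L=GOOB
Query: B face = YORB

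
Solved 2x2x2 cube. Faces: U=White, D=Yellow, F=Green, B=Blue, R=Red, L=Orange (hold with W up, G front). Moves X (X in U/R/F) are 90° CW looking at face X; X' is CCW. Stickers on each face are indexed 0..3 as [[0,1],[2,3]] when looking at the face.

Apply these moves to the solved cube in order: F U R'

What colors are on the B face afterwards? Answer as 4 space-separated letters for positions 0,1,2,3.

After move 1 (F): F=GGGG U=WWOO R=WRWR D=RRYY L=OYOY
After move 2 (U): U=OWOW F=WRGG R=BBWR B=OYBB L=GGOY
After move 3 (R'): R=BRBW U=OBOO F=WWGW D=RRYG B=YYRB
Query: B face = YYRB

Answer: Y Y R B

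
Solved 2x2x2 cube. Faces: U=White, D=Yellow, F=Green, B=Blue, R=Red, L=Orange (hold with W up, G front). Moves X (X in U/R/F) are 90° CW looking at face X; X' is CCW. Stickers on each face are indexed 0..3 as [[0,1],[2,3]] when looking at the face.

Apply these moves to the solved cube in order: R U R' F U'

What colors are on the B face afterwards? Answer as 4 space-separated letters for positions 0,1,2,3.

Answer: G R B B

Derivation:
After move 1 (R): R=RRRR U=WGWG F=GYGY D=YBYB B=WBWB
After move 2 (U): U=WWGG F=RRGY R=WBRR B=OOWB L=GYOO
After move 3 (R'): R=BRWR U=WWGO F=RWGG D=YRYY B=BOBB
After move 4 (F): F=GRGW U=WWOY R=GROR D=WBYY L=GYOR
After move 5 (U'): U=WYWO F=GYGW R=GROR B=GRBB L=BOOR
Query: B face = GRBB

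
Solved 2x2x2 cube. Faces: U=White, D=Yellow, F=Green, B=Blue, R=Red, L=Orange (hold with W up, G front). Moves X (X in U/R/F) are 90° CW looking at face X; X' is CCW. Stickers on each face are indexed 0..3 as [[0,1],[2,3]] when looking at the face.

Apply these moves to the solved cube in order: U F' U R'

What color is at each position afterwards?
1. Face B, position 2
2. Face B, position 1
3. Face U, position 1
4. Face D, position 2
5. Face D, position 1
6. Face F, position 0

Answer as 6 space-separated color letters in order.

After move 1 (U): U=WWWW F=RRGG R=BBRR B=OOBB L=GGOO
After move 2 (F'): F=RGRG U=WWBR R=YBYR D=GOYY L=GWOW
After move 3 (U): U=BWRW F=YBRG R=OOYR B=GWBB L=RGOW
After move 4 (R'): R=OROY U=BBRG F=YWRW D=GBYG B=YWOB
Query 1: B[2] = O
Query 2: B[1] = W
Query 3: U[1] = B
Query 4: D[2] = Y
Query 5: D[1] = B
Query 6: F[0] = Y

Answer: O W B Y B Y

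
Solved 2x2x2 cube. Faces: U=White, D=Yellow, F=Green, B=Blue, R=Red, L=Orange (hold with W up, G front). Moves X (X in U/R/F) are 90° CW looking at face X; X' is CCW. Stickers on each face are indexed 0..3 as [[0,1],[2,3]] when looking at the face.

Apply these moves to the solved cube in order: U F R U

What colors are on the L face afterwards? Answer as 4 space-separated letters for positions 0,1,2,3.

After move 1 (U): U=WWWW F=RRGG R=BBRR B=OOBB L=GGOO
After move 2 (F): F=GRGR U=WWOG R=WBWR D=RBYY L=GYOY
After move 3 (R): R=WWRB U=WROR F=GBGY D=RBYO B=GOWB
After move 4 (U): U=OWRR F=WWGY R=GORB B=GYWB L=GBOY
Query: L face = GBOY

Answer: G B O Y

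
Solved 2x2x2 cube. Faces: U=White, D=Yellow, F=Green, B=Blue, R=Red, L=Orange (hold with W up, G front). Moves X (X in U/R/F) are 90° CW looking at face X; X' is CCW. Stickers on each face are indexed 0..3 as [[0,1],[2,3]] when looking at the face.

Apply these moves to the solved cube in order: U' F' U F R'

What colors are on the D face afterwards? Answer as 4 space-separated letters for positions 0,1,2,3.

After move 1 (U'): U=WWWW F=OOGG R=GGRR B=RRBB L=BBOO
After move 2 (F'): F=OGOG U=WWGR R=YGYR D=BOYY L=BWOW
After move 3 (U): U=GWRW F=YGOG R=RRYR B=BWBB L=OGOW
After move 4 (F): F=OYGG U=GWWG R=RRWR D=YRYY L=OBOO
After move 5 (R'): R=RRRW U=GBWB F=OWGG D=YYYG B=YWRB
Query: D face = YYYG

Answer: Y Y Y G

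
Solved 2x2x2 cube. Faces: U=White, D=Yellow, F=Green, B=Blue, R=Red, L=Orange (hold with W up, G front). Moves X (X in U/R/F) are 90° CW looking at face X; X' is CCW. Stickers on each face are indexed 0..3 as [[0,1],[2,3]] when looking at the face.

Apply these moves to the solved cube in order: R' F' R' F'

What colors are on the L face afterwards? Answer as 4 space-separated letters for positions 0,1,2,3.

After move 1 (R'): R=RRRR U=WBWB F=GWGW D=YGYG B=YBYB
After move 2 (F'): F=WWGG U=WBRR R=GRYR D=OOYG L=OBOW
After move 3 (R'): R=RRGY U=WYRY F=WBGR D=OWYG B=GBOB
After move 4 (F'): F=BRWG U=WYRG R=WROY D=BWYG L=OYOR
Query: L face = OYOR

Answer: O Y O R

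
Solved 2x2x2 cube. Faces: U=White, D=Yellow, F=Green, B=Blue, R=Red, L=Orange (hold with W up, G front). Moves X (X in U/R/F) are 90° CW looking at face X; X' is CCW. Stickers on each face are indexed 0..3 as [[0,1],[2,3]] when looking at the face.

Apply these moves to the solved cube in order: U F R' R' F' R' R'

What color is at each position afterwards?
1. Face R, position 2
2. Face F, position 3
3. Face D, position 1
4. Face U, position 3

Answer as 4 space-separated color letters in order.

Answer: W R B G

Derivation:
After move 1 (U): U=WWWW F=RRGG R=BBRR B=OOBB L=GGOO
After move 2 (F): F=GRGR U=WWOG R=WBWR D=RBYY L=GYOY
After move 3 (R'): R=BRWW U=WBOO F=GWGG D=RRYR B=YOBB
After move 4 (R'): R=RWBW U=WBOY F=GBGO D=RWYG B=RORB
After move 5 (F'): F=BOGG U=WBRB R=WWRW D=YYYG L=GYOO
After move 6 (R'): R=WWWR U=WRRR F=BBGB D=YOYG B=GOYB
After move 7 (R'): R=WRWW U=WYRG F=BRGR D=YBYB B=GOOB
Query 1: R[2] = W
Query 2: F[3] = R
Query 3: D[1] = B
Query 4: U[3] = G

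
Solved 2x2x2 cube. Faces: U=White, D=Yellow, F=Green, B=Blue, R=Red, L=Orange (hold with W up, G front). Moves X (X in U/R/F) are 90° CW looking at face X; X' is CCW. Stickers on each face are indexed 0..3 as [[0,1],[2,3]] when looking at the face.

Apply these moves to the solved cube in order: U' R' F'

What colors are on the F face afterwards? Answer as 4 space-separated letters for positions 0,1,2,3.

After move 1 (U'): U=WWWW F=OOGG R=GGRR B=RRBB L=BBOO
After move 2 (R'): R=GRGR U=WBWR F=OWGW D=YOYG B=YRYB
After move 3 (F'): F=WWOG U=WBGG R=ORYR D=BOYG L=BROW
Query: F face = WWOG

Answer: W W O G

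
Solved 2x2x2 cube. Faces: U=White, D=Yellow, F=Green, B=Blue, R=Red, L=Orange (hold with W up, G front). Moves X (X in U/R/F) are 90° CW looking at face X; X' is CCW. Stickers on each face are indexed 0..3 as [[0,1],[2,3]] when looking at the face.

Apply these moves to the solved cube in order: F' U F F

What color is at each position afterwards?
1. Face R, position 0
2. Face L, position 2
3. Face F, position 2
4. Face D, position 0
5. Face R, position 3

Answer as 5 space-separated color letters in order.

After move 1 (F'): F=GGGG U=WWRR R=YRYR D=OOYY L=OWOW
After move 2 (U): U=RWRW F=YRGG R=BBYR B=OWBB L=GGOW
After move 3 (F): F=GYGR U=RWWG R=RBWR D=YBYY L=GOOO
After move 4 (F): F=GGRY U=RWOO R=WBGR D=WRYY L=GYOB
Query 1: R[0] = W
Query 2: L[2] = O
Query 3: F[2] = R
Query 4: D[0] = W
Query 5: R[3] = R

Answer: W O R W R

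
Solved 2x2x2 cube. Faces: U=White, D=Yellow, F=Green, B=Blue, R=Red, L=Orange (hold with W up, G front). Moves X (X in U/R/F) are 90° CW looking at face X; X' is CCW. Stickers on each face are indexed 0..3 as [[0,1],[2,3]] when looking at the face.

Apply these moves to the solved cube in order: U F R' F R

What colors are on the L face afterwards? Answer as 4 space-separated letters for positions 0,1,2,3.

Answer: G R O R

Derivation:
After move 1 (U): U=WWWW F=RRGG R=BBRR B=OOBB L=GGOO
After move 2 (F): F=GRGR U=WWOG R=WBWR D=RBYY L=GYOY
After move 3 (R'): R=BRWW U=WBOO F=GWGG D=RRYR B=YOBB
After move 4 (F): F=GGGW U=WBYY R=OROW D=WBYR L=GROR
After move 5 (R): R=OOWR U=WGYW F=GBGR D=WBYY B=YOBB
Query: L face = GROR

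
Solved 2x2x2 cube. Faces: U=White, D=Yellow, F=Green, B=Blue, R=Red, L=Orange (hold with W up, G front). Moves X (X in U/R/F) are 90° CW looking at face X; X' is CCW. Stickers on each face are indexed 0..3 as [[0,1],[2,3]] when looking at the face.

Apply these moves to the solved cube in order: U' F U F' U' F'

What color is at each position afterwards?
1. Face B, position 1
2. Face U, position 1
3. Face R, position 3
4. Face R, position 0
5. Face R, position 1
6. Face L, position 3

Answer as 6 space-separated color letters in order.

After move 1 (U'): U=WWWW F=OOGG R=GGRR B=RRBB L=BBOO
After move 2 (F): F=GOGO U=WWOB R=WGWR D=RGYY L=BYOY
After move 3 (U): U=OWBW F=WGGO R=RRWR B=BYBB L=GOOY
After move 4 (F'): F=GOWG U=OWRW R=GRRR D=OYYY L=GWOB
After move 5 (U'): U=WWOR F=GWWG R=GORR B=GRBB L=BYOB
After move 6 (F'): F=WGGW U=WWGR R=YOOR D=YBYY L=BROO
Query 1: B[1] = R
Query 2: U[1] = W
Query 3: R[3] = R
Query 4: R[0] = Y
Query 5: R[1] = O
Query 6: L[3] = O

Answer: R W R Y O O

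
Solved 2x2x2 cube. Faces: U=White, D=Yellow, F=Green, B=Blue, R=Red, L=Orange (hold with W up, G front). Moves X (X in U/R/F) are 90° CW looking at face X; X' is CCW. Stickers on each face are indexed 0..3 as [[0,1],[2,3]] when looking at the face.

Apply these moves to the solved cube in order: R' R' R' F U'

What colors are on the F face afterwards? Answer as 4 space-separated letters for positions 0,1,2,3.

Answer: O Y Y Y

Derivation:
After move 1 (R'): R=RRRR U=WBWB F=GWGW D=YGYG B=YBYB
After move 2 (R'): R=RRRR U=WYWY F=GBGB D=YWYW B=GBGB
After move 3 (R'): R=RRRR U=WGWG F=GYGY D=YBYB B=WBWB
After move 4 (F): F=GGYY U=WGOO R=WRGR D=RRYB L=OYOB
After move 5 (U'): U=GOWO F=OYYY R=GGGR B=WRWB L=WBOB
Query: F face = OYYY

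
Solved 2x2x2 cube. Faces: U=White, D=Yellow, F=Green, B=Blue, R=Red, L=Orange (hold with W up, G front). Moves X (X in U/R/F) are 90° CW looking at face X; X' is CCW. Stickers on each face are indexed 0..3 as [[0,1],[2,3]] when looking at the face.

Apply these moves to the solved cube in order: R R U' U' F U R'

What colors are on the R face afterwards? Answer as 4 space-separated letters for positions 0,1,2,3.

After move 1 (R): R=RRRR U=WGWG F=GYGY D=YBYB B=WBWB
After move 2 (R): R=RRRR U=WYWY F=GBGB D=YWYW B=GBGB
After move 3 (U'): U=YYWW F=OOGB R=GBRR B=RRGB L=GBOO
After move 4 (U'): U=YWYW F=GBGB R=OORR B=GBGB L=RROO
After move 5 (F): F=GGBB U=YWOR R=YOWR D=ROYW L=RYOW
After move 6 (U): U=OYRW F=YOBB R=GBWR B=RYGB L=GGOW
After move 7 (R'): R=BRGW U=OGRR F=YYBW D=ROYB B=WYOB
Query: R face = BRGW

Answer: B R G W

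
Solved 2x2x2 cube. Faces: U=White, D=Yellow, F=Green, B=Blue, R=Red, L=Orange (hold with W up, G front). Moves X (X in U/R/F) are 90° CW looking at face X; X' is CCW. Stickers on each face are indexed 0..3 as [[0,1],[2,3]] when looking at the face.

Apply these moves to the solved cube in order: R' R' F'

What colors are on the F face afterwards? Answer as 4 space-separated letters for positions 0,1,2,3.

Answer: B B G G

Derivation:
After move 1 (R'): R=RRRR U=WBWB F=GWGW D=YGYG B=YBYB
After move 2 (R'): R=RRRR U=WYWY F=GBGB D=YWYW B=GBGB
After move 3 (F'): F=BBGG U=WYRR R=WRYR D=OOYW L=OYOW
Query: F face = BBGG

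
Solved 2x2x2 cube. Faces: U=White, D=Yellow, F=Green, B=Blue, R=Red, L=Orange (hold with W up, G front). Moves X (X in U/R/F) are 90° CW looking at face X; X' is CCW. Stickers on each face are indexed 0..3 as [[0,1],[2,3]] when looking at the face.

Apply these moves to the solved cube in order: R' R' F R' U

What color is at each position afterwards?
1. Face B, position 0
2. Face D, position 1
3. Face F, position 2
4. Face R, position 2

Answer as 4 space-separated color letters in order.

Answer: O G B W

Derivation:
After move 1 (R'): R=RRRR U=WBWB F=GWGW D=YGYG B=YBYB
After move 2 (R'): R=RRRR U=WYWY F=GBGB D=YWYW B=GBGB
After move 3 (F): F=GGBB U=WYOO R=WRYR D=RRYW L=OYOW
After move 4 (R'): R=RRWY U=WGOG F=GYBO D=RGYB B=WBRB
After move 5 (U): U=OWGG F=RRBO R=WBWY B=OYRB L=GYOW
Query 1: B[0] = O
Query 2: D[1] = G
Query 3: F[2] = B
Query 4: R[2] = W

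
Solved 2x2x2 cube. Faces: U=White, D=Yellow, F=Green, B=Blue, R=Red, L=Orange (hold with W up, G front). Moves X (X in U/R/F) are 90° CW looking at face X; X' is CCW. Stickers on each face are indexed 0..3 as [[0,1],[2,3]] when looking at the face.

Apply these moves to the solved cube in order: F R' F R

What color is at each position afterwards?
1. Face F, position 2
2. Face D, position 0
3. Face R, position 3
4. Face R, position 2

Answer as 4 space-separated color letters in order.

After move 1 (F): F=GGGG U=WWOO R=WRWR D=RRYY L=OYOY
After move 2 (R'): R=RRWW U=WBOB F=GWGO D=RGYG B=YBRB
After move 3 (F): F=GGOW U=WBYY R=ORBW D=WRYG L=OROG
After move 4 (R): R=BOWR U=WGYW F=GROG D=WRYY B=YBBB
Query 1: F[2] = O
Query 2: D[0] = W
Query 3: R[3] = R
Query 4: R[2] = W

Answer: O W R W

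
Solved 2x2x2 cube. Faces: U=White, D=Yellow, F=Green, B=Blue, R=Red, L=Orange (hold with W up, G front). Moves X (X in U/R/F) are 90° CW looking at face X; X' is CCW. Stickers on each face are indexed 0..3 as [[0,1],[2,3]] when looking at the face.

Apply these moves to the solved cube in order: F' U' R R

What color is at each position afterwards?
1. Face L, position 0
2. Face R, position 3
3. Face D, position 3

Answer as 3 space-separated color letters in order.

After move 1 (F'): F=GGGG U=WWRR R=YRYR D=OOYY L=OWOW
After move 2 (U'): U=WRWR F=OWGG R=GGYR B=YRBB L=BBOW
After move 3 (R): R=YGRG U=WWWG F=OOGY D=OBYY B=RRRB
After move 4 (R): R=RYGG U=WOWY F=OBGY D=ORYR B=GRWB
Query 1: L[0] = B
Query 2: R[3] = G
Query 3: D[3] = R

Answer: B G R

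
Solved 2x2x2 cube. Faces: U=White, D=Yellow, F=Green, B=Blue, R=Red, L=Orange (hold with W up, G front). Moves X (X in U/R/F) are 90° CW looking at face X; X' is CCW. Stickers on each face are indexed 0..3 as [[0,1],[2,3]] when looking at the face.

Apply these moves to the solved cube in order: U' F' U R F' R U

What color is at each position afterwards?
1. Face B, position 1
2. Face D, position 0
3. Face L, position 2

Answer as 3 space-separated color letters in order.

After move 1 (U'): U=WWWW F=OOGG R=GGRR B=RRBB L=BBOO
After move 2 (F'): F=OGOG U=WWGR R=YGYR D=BOYY L=BWOW
After move 3 (U): U=GWRW F=YGOG R=RRYR B=BWBB L=OGOW
After move 4 (R): R=YRRR U=GGRG F=YOOY D=BBYB B=WWWB
After move 5 (F'): F=OYYO U=GGYR R=BRBR D=GWYB L=OGOR
After move 6 (R): R=BBRR U=GYYO F=OWYB D=GWYW B=RWGB
After move 7 (U): U=YGOY F=BBYB R=RWRR B=OGGB L=OWOR
Query 1: B[1] = G
Query 2: D[0] = G
Query 3: L[2] = O

Answer: G G O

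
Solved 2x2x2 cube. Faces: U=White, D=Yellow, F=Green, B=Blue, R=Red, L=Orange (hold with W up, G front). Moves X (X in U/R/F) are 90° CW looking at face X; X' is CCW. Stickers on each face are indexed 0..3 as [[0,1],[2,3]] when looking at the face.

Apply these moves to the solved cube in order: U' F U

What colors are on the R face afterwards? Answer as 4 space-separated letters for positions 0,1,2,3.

Answer: R R W R

Derivation:
After move 1 (U'): U=WWWW F=OOGG R=GGRR B=RRBB L=BBOO
After move 2 (F): F=GOGO U=WWOB R=WGWR D=RGYY L=BYOY
After move 3 (U): U=OWBW F=WGGO R=RRWR B=BYBB L=GOOY
Query: R face = RRWR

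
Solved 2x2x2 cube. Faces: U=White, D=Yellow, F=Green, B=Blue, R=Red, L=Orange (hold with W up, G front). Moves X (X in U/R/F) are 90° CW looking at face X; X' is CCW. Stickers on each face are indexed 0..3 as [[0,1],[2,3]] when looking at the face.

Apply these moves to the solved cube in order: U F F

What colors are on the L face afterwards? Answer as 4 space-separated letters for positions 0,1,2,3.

After move 1 (U): U=WWWW F=RRGG R=BBRR B=OOBB L=GGOO
After move 2 (F): F=GRGR U=WWOG R=WBWR D=RBYY L=GYOY
After move 3 (F): F=GGRR U=WWYY R=OBGR D=WWYY L=GROB
Query: L face = GROB

Answer: G R O B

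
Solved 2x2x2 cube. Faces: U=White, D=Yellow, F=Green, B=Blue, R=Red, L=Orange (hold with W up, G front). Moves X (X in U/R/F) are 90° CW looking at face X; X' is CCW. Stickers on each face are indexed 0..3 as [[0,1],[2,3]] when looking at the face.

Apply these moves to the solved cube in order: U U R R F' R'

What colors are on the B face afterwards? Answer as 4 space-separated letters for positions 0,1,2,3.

Answer: W G O B

Derivation:
After move 1 (U): U=WWWW F=RRGG R=BBRR B=OOBB L=GGOO
After move 2 (U): U=WWWW F=BBGG R=OORR B=GGBB L=RROO
After move 3 (R): R=RORO U=WBWG F=BYGY D=YBYG B=WGWB
After move 4 (R): R=RROO U=WYWY F=BBGG D=YWYW B=GGBB
After move 5 (F'): F=BGBG U=WYRO R=WRYO D=ROYW L=RYOW
After move 6 (R'): R=ROWY U=WBRG F=BYBO D=RGYG B=WGOB
Query: B face = WGOB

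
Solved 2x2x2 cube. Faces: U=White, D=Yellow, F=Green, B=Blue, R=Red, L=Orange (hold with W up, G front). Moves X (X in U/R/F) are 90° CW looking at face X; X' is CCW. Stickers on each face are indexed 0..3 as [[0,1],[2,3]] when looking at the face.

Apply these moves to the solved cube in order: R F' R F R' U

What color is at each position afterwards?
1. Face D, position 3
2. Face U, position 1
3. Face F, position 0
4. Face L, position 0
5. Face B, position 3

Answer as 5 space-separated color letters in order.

After move 1 (R): R=RRRR U=WGWG F=GYGY D=YBYB B=WBWB
After move 2 (F'): F=YYGG U=WGRR R=BRYR D=OOYB L=OGOW
After move 3 (R): R=YBRR U=WYRG F=YOGB D=OWYW B=RBGB
After move 4 (F): F=GYBO U=WYWG R=RBGR D=RYYW L=OOOW
After move 5 (R'): R=BRRG U=WGWR F=GYBG D=RYYO B=WBYB
After move 6 (U): U=WWRG F=BRBG R=WBRG B=OOYB L=GYOW
Query 1: D[3] = O
Query 2: U[1] = W
Query 3: F[0] = B
Query 4: L[0] = G
Query 5: B[3] = B

Answer: O W B G B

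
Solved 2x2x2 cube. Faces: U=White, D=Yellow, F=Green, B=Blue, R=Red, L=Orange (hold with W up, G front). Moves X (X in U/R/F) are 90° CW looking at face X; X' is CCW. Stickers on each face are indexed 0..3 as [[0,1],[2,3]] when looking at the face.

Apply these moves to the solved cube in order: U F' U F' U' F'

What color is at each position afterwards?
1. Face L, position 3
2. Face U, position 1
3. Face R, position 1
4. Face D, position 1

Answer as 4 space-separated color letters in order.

Answer: B Y G R

Derivation:
After move 1 (U): U=WWWW F=RRGG R=BBRR B=OOBB L=GGOO
After move 2 (F'): F=RGRG U=WWBR R=YBYR D=GOYY L=GWOW
After move 3 (U): U=BWRW F=YBRG R=OOYR B=GWBB L=RGOW
After move 4 (F'): F=BGYR U=BWOY R=OOGR D=GWYY L=RWOR
After move 5 (U'): U=WYBO F=RWYR R=BGGR B=OOBB L=GWOR
After move 6 (F'): F=WRRY U=WYBG R=WGGR D=WRYY L=GOOB
Query 1: L[3] = B
Query 2: U[1] = Y
Query 3: R[1] = G
Query 4: D[1] = R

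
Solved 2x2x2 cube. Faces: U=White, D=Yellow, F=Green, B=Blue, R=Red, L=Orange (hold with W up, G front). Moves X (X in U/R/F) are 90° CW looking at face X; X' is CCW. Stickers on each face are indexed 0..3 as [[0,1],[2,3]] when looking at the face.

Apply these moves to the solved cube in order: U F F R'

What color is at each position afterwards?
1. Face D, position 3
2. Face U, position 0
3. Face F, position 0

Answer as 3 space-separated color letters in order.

Answer: R W G

Derivation:
After move 1 (U): U=WWWW F=RRGG R=BBRR B=OOBB L=GGOO
After move 2 (F): F=GRGR U=WWOG R=WBWR D=RBYY L=GYOY
After move 3 (F): F=GGRR U=WWYY R=OBGR D=WWYY L=GROB
After move 4 (R'): R=BROG U=WBYO F=GWRY D=WGYR B=YOWB
Query 1: D[3] = R
Query 2: U[0] = W
Query 3: F[0] = G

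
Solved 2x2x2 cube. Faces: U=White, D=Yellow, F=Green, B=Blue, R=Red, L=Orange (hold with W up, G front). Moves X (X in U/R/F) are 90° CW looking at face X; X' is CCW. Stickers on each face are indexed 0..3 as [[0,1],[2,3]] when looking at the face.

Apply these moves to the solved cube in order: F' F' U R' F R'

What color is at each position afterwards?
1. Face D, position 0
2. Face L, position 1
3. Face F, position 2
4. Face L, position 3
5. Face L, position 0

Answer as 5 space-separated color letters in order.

Answer: B W W R G

Derivation:
After move 1 (F'): F=GGGG U=WWRR R=YRYR D=OOYY L=OWOW
After move 2 (F'): F=GGGG U=WWYY R=OROR D=WWYY L=OROR
After move 3 (U): U=YWYW F=ORGG R=BBOR B=ORBB L=GGOR
After move 4 (R'): R=BRBO U=YBYO F=OWGW D=WRYG B=YRWB
After move 5 (F): F=GOWW U=YBRG R=YROO D=BBYG L=GWOR
After move 6 (R'): R=ROYO U=YWRY F=GBWG D=BOYW B=GRBB
Query 1: D[0] = B
Query 2: L[1] = W
Query 3: F[2] = W
Query 4: L[3] = R
Query 5: L[0] = G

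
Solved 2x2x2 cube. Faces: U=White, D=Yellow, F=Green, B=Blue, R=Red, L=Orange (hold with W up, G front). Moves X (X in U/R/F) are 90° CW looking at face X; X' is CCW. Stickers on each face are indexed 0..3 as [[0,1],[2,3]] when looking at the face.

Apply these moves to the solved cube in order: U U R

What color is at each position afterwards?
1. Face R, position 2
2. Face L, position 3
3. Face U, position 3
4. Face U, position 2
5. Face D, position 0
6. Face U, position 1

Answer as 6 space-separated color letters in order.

After move 1 (U): U=WWWW F=RRGG R=BBRR B=OOBB L=GGOO
After move 2 (U): U=WWWW F=BBGG R=OORR B=GGBB L=RROO
After move 3 (R): R=RORO U=WBWG F=BYGY D=YBYG B=WGWB
Query 1: R[2] = R
Query 2: L[3] = O
Query 3: U[3] = G
Query 4: U[2] = W
Query 5: D[0] = Y
Query 6: U[1] = B

Answer: R O G W Y B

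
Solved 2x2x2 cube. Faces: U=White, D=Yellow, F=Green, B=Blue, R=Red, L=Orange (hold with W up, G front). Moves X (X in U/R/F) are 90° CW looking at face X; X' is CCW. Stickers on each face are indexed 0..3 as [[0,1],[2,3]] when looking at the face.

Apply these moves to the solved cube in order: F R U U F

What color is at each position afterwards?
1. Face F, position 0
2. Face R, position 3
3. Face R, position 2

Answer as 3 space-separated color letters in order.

Answer: G R W

Derivation:
After move 1 (F): F=GGGG U=WWOO R=WRWR D=RRYY L=OYOY
After move 2 (R): R=WWRR U=WGOG F=GRGY D=RBYB B=OBWB
After move 3 (U): U=OWGG F=WWGY R=OBRR B=OYWB L=GROY
After move 4 (U): U=GOGW F=OBGY R=OYRR B=GRWB L=WWOY
After move 5 (F): F=GOYB U=GOYW R=GYWR D=ROYB L=WROB
Query 1: F[0] = G
Query 2: R[3] = R
Query 3: R[2] = W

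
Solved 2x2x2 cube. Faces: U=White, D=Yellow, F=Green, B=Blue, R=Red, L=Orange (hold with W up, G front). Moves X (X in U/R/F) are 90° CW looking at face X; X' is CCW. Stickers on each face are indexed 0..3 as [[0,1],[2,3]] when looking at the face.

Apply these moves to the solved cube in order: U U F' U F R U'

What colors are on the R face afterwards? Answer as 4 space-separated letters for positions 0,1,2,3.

Answer: B G R G

Derivation:
After move 1 (U): U=WWWW F=RRGG R=BBRR B=OOBB L=GGOO
After move 2 (U): U=WWWW F=BBGG R=OORR B=GGBB L=RROO
After move 3 (F'): F=BGBG U=WWOR R=YOYR D=ROYY L=RWOW
After move 4 (U): U=OWRW F=YOBG R=GGYR B=RWBB L=BGOW
After move 5 (F): F=BYGO U=OWWG R=RGWR D=YGYY L=BROO
After move 6 (R): R=WRRG U=OYWO F=BGGY D=YBYR B=GWWB
After move 7 (U'): U=YOOW F=BRGY R=BGRG B=WRWB L=GWOO
Query: R face = BGRG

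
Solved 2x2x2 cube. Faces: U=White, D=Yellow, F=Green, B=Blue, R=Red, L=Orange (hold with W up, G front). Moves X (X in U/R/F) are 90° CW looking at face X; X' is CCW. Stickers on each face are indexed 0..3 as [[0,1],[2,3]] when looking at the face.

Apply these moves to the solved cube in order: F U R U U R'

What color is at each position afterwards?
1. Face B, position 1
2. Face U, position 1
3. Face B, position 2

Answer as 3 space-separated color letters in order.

After move 1 (F): F=GGGG U=WWOO R=WRWR D=RRYY L=OYOY
After move 2 (U): U=OWOW F=WRGG R=BBWR B=OYBB L=GGOY
After move 3 (R): R=WBRB U=OROG F=WRGY D=RBYO B=WYWB
After move 4 (U): U=OOGR F=WBGY R=WYRB B=GGWB L=WROY
After move 5 (U): U=GORO F=WYGY R=GGRB B=WRWB L=WBOY
After move 6 (R'): R=GBGR U=GWRW F=WOGO D=RYYY B=ORBB
Query 1: B[1] = R
Query 2: U[1] = W
Query 3: B[2] = B

Answer: R W B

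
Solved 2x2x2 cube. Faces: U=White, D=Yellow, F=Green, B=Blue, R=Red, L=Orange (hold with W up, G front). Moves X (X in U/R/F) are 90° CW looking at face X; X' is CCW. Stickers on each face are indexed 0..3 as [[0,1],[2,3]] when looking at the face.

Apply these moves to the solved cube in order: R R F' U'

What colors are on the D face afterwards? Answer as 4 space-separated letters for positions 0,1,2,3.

Answer: O O Y W

Derivation:
After move 1 (R): R=RRRR U=WGWG F=GYGY D=YBYB B=WBWB
After move 2 (R): R=RRRR U=WYWY F=GBGB D=YWYW B=GBGB
After move 3 (F'): F=BBGG U=WYRR R=WRYR D=OOYW L=OYOW
After move 4 (U'): U=YRWR F=OYGG R=BBYR B=WRGB L=GBOW
Query: D face = OOYW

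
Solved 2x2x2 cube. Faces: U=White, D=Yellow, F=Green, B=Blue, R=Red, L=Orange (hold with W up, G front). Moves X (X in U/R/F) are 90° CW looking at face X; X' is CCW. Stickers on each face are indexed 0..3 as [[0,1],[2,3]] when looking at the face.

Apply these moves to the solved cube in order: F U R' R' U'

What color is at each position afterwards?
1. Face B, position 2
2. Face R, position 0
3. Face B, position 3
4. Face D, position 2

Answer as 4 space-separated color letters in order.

After move 1 (F): F=GGGG U=WWOO R=WRWR D=RRYY L=OYOY
After move 2 (U): U=OWOW F=WRGG R=BBWR B=OYBB L=GGOY
After move 3 (R'): R=BRBW U=OBOO F=WWGW D=RRYG B=YYRB
After move 4 (R'): R=RWBB U=OROY F=WBGO D=RWYW B=GYRB
After move 5 (U'): U=RYOO F=GGGO R=WBBB B=RWRB L=GYOY
Query 1: B[2] = R
Query 2: R[0] = W
Query 3: B[3] = B
Query 4: D[2] = Y

Answer: R W B Y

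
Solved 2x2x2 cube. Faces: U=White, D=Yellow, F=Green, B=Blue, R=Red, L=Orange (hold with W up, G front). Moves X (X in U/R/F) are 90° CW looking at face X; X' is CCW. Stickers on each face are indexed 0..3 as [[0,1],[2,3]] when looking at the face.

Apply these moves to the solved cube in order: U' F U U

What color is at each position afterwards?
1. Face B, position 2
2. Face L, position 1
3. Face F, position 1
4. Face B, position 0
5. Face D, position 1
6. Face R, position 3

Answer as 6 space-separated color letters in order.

After move 1 (U'): U=WWWW F=OOGG R=GGRR B=RRBB L=BBOO
After move 2 (F): F=GOGO U=WWOB R=WGWR D=RGYY L=BYOY
After move 3 (U): U=OWBW F=WGGO R=RRWR B=BYBB L=GOOY
After move 4 (U): U=BOWW F=RRGO R=BYWR B=GOBB L=WGOY
Query 1: B[2] = B
Query 2: L[1] = G
Query 3: F[1] = R
Query 4: B[0] = G
Query 5: D[1] = G
Query 6: R[3] = R

Answer: B G R G G R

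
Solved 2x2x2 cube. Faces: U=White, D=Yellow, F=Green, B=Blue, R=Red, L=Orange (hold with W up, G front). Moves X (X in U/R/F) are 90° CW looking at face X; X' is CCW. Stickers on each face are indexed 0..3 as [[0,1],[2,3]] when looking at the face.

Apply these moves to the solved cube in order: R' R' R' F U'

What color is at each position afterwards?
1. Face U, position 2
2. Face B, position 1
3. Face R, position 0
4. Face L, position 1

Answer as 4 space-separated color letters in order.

After move 1 (R'): R=RRRR U=WBWB F=GWGW D=YGYG B=YBYB
After move 2 (R'): R=RRRR U=WYWY F=GBGB D=YWYW B=GBGB
After move 3 (R'): R=RRRR U=WGWG F=GYGY D=YBYB B=WBWB
After move 4 (F): F=GGYY U=WGOO R=WRGR D=RRYB L=OYOB
After move 5 (U'): U=GOWO F=OYYY R=GGGR B=WRWB L=WBOB
Query 1: U[2] = W
Query 2: B[1] = R
Query 3: R[0] = G
Query 4: L[1] = B

Answer: W R G B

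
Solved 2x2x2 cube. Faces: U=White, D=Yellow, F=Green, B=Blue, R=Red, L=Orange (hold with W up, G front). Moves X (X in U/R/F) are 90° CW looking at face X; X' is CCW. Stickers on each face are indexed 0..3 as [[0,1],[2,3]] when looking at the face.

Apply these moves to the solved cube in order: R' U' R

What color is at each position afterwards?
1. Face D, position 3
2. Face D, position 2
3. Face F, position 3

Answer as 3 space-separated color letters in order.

Answer: R Y G

Derivation:
After move 1 (R'): R=RRRR U=WBWB F=GWGW D=YGYG B=YBYB
After move 2 (U'): U=BBWW F=OOGW R=GWRR B=RRYB L=YBOO
After move 3 (R): R=RGRW U=BOWW F=OGGG D=YYYR B=WRBB
Query 1: D[3] = R
Query 2: D[2] = Y
Query 3: F[3] = G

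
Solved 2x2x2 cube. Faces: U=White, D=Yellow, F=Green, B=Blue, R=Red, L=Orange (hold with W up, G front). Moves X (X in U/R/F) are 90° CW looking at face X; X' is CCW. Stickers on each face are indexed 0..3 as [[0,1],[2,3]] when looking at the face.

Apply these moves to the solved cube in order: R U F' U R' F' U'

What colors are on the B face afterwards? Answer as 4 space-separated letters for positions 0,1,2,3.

After move 1 (R): R=RRRR U=WGWG F=GYGY D=YBYB B=WBWB
After move 2 (U): U=WWGG F=RRGY R=WBRR B=OOWB L=GYOO
After move 3 (F'): F=RYRG U=WWWR R=BBYR D=YOYB L=GGOG
After move 4 (U): U=WWRW F=BBRG R=OOYR B=GGWB L=RYOG
After move 5 (R'): R=OROY U=WWRG F=BWRW D=YBYG B=BGOB
After move 6 (F'): F=WWBR U=WWOO R=BRYY D=YGYG L=RGOR
After move 7 (U'): U=WOWO F=RGBR R=WWYY B=BROB L=BGOR
Query: B face = BROB

Answer: B R O B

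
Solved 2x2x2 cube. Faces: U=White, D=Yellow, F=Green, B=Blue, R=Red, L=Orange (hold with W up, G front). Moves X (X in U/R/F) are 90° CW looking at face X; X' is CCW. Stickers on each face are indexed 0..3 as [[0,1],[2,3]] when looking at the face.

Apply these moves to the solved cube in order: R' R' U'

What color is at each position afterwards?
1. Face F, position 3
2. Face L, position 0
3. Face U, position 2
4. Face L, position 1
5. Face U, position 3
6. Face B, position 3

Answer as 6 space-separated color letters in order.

Answer: B G W B W B

Derivation:
After move 1 (R'): R=RRRR U=WBWB F=GWGW D=YGYG B=YBYB
After move 2 (R'): R=RRRR U=WYWY F=GBGB D=YWYW B=GBGB
After move 3 (U'): U=YYWW F=OOGB R=GBRR B=RRGB L=GBOO
Query 1: F[3] = B
Query 2: L[0] = G
Query 3: U[2] = W
Query 4: L[1] = B
Query 5: U[3] = W
Query 6: B[3] = B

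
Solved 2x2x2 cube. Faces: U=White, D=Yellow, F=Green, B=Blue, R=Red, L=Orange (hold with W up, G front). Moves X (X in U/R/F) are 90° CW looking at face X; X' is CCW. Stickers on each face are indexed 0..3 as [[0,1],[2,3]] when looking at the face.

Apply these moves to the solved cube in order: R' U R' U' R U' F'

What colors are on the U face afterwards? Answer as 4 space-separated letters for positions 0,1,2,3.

After move 1 (R'): R=RRRR U=WBWB F=GWGW D=YGYG B=YBYB
After move 2 (U): U=WWBB F=RRGW R=YBRR B=OOYB L=GWOO
After move 3 (R'): R=BRYR U=WYBO F=RWGB D=YRYW B=GOGB
After move 4 (U'): U=YOWB F=GWGB R=RWYR B=BRGB L=GOOO
After move 5 (R): R=YRRW U=YWWB F=GRGW D=YGYB B=BROB
After move 6 (U'): U=WBYW F=GOGW R=GRRW B=YROB L=BROO
After move 7 (F'): F=OWGG U=WBGR R=GRYW D=ROYB L=BWOY
Query: U face = WBGR

Answer: W B G R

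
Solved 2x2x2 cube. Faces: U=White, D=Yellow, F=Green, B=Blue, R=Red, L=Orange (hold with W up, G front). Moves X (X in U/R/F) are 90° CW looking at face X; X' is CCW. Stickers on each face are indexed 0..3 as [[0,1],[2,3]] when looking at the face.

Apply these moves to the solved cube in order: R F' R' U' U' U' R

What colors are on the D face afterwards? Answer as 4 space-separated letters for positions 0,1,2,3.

After move 1 (R): R=RRRR U=WGWG F=GYGY D=YBYB B=WBWB
After move 2 (F'): F=YYGG U=WGRR R=BRYR D=OOYB L=OGOW
After move 3 (R'): R=RRBY U=WWRW F=YGGR D=OYYG B=BBOB
After move 4 (U'): U=WWWR F=OGGR R=YGBY B=RROB L=BBOW
After move 5 (U'): U=WRWW F=BBGR R=OGBY B=YGOB L=RROW
After move 6 (U'): U=RWWW F=RRGR R=BBBY B=OGOB L=YGOW
After move 7 (R): R=BBYB U=RRWR F=RYGG D=OOYO B=WGWB
Query: D face = OOYO

Answer: O O Y O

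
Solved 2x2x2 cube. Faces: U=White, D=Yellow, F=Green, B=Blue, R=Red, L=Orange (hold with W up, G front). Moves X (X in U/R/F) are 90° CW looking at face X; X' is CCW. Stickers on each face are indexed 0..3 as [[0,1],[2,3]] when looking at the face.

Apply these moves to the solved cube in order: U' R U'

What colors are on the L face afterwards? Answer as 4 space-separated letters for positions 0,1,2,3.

Answer: W R O O

Derivation:
After move 1 (U'): U=WWWW F=OOGG R=GGRR B=RRBB L=BBOO
After move 2 (R): R=RGRG U=WOWG F=OYGY D=YBYR B=WRWB
After move 3 (U'): U=OGWW F=BBGY R=OYRG B=RGWB L=WROO
Query: L face = WROO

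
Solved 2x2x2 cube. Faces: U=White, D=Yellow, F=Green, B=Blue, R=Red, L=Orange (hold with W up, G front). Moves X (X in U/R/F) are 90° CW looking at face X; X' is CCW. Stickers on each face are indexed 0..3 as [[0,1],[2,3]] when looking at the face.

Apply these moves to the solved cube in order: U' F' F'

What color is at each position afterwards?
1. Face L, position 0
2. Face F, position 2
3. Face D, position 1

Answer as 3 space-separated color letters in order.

After move 1 (U'): U=WWWW F=OOGG R=GGRR B=RRBB L=BBOO
After move 2 (F'): F=OGOG U=WWGR R=YGYR D=BOYY L=BWOW
After move 3 (F'): F=GGOO U=WWYY R=OGBR D=WWYY L=BROG
Query 1: L[0] = B
Query 2: F[2] = O
Query 3: D[1] = W

Answer: B O W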